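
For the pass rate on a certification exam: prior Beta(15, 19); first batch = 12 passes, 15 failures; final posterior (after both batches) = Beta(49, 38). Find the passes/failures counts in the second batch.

Sequential conjugate updates are equivalent to a single update on the pooled data, so total successes = posterior α − prior α and total failures = posterior β − prior β.
Total across both batches: 49−15=34 passes, 38−19=19 failures.
Subtract the first batch: 34−12=22 passes and 19−15=4 failures.

22 passes and 4 failures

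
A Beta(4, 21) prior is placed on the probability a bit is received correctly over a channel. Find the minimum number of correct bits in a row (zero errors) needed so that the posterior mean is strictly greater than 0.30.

After k correct bits and 0 errors the posterior is Beta(4+k, 21), with mean (4+k)/(4+21+k).
Set (4+k)/(25+k) > 0.30 and solve: k > (0.30·25 − 4)/(1 − 0.30) = 5.000.
The smallest integer exceeding 5.000 is 6.

k = 6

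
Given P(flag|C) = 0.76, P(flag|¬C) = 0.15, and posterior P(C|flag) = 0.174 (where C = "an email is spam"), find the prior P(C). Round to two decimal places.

In odds form, posterior odds = prior odds × likelihood ratio, so prior odds = posterior odds ÷ LR.
Posterior odds = 0.174/(1−0.174) = 0.2107. LR = 0.76/0.15 = 5.0667.
Prior odds = 0.2107/5.0667 = 0.0416, so P(C) = 0.0416/(1+0.0416) ≈ 0.04.

P(C) = 0.04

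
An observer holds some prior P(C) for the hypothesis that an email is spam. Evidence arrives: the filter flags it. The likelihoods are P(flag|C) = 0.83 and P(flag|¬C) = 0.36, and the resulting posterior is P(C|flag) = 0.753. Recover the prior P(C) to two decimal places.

Bayes' rule in odds form gives O(C|E) = O(C)·[P(E|C)/P(E|¬C)], hence O(C) = O(C|E)/LR.
Posterior odds = 0.753/(1−0.753) = 3.0486. LR = 0.83/0.36 = 2.3056.
Prior odds = 3.0486/2.3056 = 1.3223, so P(C) = 1.3223/(1+1.3223) ≈ 0.57.

P(C) = 0.57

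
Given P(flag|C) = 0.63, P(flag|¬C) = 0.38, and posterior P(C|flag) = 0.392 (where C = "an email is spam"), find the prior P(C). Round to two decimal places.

In odds form, posterior odds = prior odds × likelihood ratio, so prior odds = posterior odds ÷ LR.
Posterior odds = 0.392/(1−0.392) = 0.6447. LR = 0.63/0.38 = 1.6579.
Prior odds = 0.6447/1.6579 = 0.3889, so P(C) = 0.3889/(1+0.3889) ≈ 0.28.

P(C) = 0.28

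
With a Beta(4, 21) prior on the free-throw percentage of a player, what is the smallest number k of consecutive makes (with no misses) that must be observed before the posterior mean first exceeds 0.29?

k = 5

After k makes and 0 misses the posterior is Beta(4+k, 21), with mean (4+k)/(4+21+k).
Set (4+k)/(25+k) > 0.29 and solve: k > (0.29·25 − 4)/(1 − 0.29) = 4.577.
The smallest integer exceeding 4.577 is 5, and checking k=5: (9)/(30) = 0.3000 > 0.29.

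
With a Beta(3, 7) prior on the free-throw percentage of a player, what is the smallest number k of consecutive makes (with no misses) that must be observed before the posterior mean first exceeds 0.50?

After k makes and 0 misses the posterior is Beta(3+k, 7), with mean (3+k)/(3+7+k).
Set (3+k)/(10+k) > 0.50 and solve: k > (0.50·10 − 3)/(1 − 0.50) = 4.000.
The smallest integer exceeding 4.000 is 5, and checking k=5: (8)/(15) = 0.5333 > 0.50.

k = 5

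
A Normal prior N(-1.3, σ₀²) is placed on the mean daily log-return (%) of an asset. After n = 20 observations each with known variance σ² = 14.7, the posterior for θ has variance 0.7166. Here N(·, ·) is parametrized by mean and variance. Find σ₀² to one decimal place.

σ₀² = 28.6

For the Normal–Normal model with known σ², precisions add: τ_n = τ₀ + n/σ².
So 1/σ₀² = 1/0.7166 − 20/14.7 = 1.395479 − 1.360544 = 0.034935.
Hence σ₀² = 1/0.034935 ≈ 28.6.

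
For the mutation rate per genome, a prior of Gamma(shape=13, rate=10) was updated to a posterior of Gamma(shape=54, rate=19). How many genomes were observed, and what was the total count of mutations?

n = 9 genomes with total 41 mutations

Gamma–Poisson conjugacy: posterior shape = α + Σxᵢ, posterior rate = β + n.
Matching: Σxᵢ = 54 − 13 = 41 and n = 19 − 10 = 9.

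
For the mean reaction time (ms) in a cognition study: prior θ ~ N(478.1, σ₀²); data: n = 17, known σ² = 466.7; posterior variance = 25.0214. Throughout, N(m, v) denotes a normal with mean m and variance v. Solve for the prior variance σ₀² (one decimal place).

σ₀² = 282.5

For the Normal–Normal model with known σ², precisions add: τ_n = τ₀ + n/σ².
So 1/σ₀² = 1/25.0214 − 17/466.7 = 0.039966 − 0.036426 = 0.003540.
Hence σ₀² = 1/0.003540 ≈ 282.5.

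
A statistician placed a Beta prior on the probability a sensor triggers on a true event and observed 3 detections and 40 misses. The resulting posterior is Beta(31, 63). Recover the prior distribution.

Under Beta–binomial conjugacy the posterior parameters are (a+s, b+f).
Subtract the data counts: 31−3=28, 63−40=23.

Beta(28, 23)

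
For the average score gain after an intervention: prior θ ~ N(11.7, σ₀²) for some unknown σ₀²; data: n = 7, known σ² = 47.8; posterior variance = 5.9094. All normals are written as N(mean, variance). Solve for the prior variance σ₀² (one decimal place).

Posterior precision equals prior precision plus data precision: 1/σ_n² = 1/σ₀² + n/σ².
So 1/σ₀² = 1/5.9094 − 7/47.8 = 0.169222 − 0.146444 = 0.022778.
Hence σ₀² = 1/0.022778 ≈ 43.9.

σ₀² = 43.9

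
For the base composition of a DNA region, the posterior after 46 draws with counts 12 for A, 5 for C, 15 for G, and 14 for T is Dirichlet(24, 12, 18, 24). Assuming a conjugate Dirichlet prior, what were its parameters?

For a Dirichlet(α) prior with multinomial counts c, the posterior is Dirichlet(α + c) componentwise.
Subtract each count from the matching posterior parameter: 24−12=12, 12−5=7, 18−15=3, 24−14=10.

Dirichlet(12, 7, 3, 10)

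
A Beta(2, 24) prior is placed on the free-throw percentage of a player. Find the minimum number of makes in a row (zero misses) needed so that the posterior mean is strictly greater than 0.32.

After k makes and 0 misses the posterior is Beta(2+k, 24), with mean (2+k)/(2+24+k).
Set (2+k)/(26+k) > 0.32 and solve: k > (0.32·26 − 2)/(1 − 0.32) = 9.294.
The smallest integer exceeding 9.294 is 10, and checking k=10: (12)/(36) = 0.3333 > 0.32.

k = 10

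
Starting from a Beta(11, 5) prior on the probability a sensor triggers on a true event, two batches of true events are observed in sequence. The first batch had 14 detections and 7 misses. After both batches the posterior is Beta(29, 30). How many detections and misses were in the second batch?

4 detections and 18 misses

Sequential conjugate updates are equivalent to a single update on the pooled data, so total successes = posterior α − prior α and total failures = posterior β − prior β.
Total across both batches: 29−11=18 detections, 30−5=25 misses.
Subtract the first batch: 18−14=4 detections and 25−7=18 misses.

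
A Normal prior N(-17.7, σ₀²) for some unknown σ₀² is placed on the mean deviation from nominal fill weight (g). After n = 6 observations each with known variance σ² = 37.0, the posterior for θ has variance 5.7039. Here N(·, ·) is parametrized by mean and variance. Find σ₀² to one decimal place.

Posterior precision equals prior precision plus data precision: 1/σ_n² = 1/σ₀² + n/σ².
So 1/σ₀² = 1/5.7039 − 6/37.0 = 0.175319 − 0.162162 = 0.013157.
Hence σ₀² = 1/0.013157 ≈ 76.0.

σ₀² = 76.0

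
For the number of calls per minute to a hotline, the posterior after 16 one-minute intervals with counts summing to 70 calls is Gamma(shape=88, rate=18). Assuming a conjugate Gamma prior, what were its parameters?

Gamma–Poisson conjugacy: posterior shape = α + Σxᵢ, posterior rate = β + n.
So α = 88 − 70 = 18 and β = 18 − 16 = 2.

Gamma(shape=18, rate=2)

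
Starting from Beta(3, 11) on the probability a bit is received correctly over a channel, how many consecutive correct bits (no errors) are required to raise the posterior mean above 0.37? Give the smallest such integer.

k = 4

After k correct bits and 0 errors the posterior is Beta(3+k, 11), with mean (3+k)/(3+11+k).
Set (3+k)/(14+k) > 0.37 and solve: k > (0.37·14 − 3)/(1 − 0.37) = 3.460.
The smallest integer exceeding 3.460 is 4.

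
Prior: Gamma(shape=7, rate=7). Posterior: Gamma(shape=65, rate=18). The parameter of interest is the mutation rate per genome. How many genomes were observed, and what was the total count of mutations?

A Gamma(α, β) prior (rate parametrization) on a Poisson rate with n observations summing to S gives posterior Gamma(α+S, β+n).
Matching: Σxᵢ = 65 − 7 = 58 and n = 18 − 7 = 11.

n = 11 genomes with total 58 mutations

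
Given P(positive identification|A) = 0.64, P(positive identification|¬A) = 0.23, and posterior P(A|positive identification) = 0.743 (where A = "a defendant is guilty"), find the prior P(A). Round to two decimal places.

Bayes' rule in odds form gives O(A|E) = O(A)·[P(E|A)/P(E|¬A)], hence O(A) = O(A|E)/LR.
Posterior odds = 0.743/(1−0.743) = 2.8911. LR = 0.64/0.23 = 2.7826.
Prior odds = 2.8911/2.7826 = 1.0390, so P(A) = 1.0390/(1+1.0390) ≈ 0.51.

P(A) = 0.51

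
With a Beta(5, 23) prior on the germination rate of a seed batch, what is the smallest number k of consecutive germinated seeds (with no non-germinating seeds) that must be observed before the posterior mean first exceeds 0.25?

After k germinated seeds and 0 non-germinating seeds the posterior is Beta(5+k, 23), with mean (5+k)/(5+23+k).
Set (5+k)/(28+k) > 0.25 and solve: k > (0.25·28 − 5)/(1 − 0.25) = 2.667.
The smallest integer exceeding 2.667 is 3.

k = 3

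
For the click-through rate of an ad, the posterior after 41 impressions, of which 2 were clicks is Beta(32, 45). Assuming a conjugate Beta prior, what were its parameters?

Beta(30, 6)

A Beta(a, b) prior with s successes and f failures in binomial data gives a Beta(a+s, b+f) posterior.
So a = 32 − 2 = 30 and b = 45 − 39 = 6.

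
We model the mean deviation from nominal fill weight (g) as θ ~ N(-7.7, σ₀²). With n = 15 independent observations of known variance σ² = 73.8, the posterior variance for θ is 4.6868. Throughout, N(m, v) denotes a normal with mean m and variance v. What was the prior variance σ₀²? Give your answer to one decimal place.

σ₀² = 98.9

For the Normal–Normal model with known σ², precisions add: τ_n = τ₀ + n/σ².
So 1/σ₀² = 1/4.6868 − 15/73.8 = 0.213365 − 0.203252 = 0.010113.
Hence σ₀² = 1/0.010113 ≈ 98.9.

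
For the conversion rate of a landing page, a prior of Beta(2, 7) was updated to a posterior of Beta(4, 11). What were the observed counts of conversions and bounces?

A Beta(a, b) prior with s successes and f failures in binomial data gives a Beta(a+s, b+f) posterior.
Match parameters: s=4−2=2, f=11−7=4.

2 conversions and 4 bounces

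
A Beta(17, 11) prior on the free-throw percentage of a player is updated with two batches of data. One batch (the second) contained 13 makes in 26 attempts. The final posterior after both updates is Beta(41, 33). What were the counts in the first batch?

11 makes and 9 misses

Sequential conjugate updates are equivalent to a single update on the pooled data, so total successes = posterior α − prior α and total failures = posterior β − prior β.
Total across both batches: 41−17=24 makes, 33−11=22 misses.
Subtract the second batch: 24−13=11 makes and 22−13=9 misses.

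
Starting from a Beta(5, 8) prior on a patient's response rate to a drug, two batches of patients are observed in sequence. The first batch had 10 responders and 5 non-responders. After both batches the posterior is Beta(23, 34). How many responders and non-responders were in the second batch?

8 responders and 21 non-responders

Sequential conjugate updates are equivalent to a single update on the pooled data, so total successes = posterior α − prior α and total failures = posterior β − prior β.
Total across both batches: 23−5=18 responders, 34−8=26 non-responders.
Subtract the first batch: 18−10=8 responders and 26−5=21 non-responders.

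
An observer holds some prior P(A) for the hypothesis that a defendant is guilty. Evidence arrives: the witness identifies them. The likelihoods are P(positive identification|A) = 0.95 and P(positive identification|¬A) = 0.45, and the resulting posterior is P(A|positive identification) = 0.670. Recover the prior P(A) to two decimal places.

Bayes' rule in odds form gives O(A|E) = O(A)·[P(E|A)/P(E|¬A)], hence O(A) = O(A|E)/LR.
Posterior odds = 0.670/(1−0.670) = 2.0303. LR = 0.95/0.45 = 2.1111.
Prior odds = 2.0303/2.1111 = 0.9617, so P(A) = 0.9617/(1+0.9617) ≈ 0.49.

P(A) = 0.49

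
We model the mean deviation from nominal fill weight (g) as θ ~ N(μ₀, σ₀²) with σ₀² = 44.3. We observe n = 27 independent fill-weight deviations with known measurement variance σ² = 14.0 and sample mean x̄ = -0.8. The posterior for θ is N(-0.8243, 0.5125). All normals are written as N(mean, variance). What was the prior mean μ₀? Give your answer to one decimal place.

With known observation variance, the Normal–Normal posterior has precision τ_n = τ₀ + n/σ² and mean μ_n = (τ₀μ₀ + (n/σ²)x̄)/τ_n.
Here τ₀ = 1/44.3 = 0.022573 and τ_data = 27/14.0 = 1.928571, so τ_n = 1.951144.
Rearranging for μ₀: μ₀ = (μ_n·τ_n − τ_data·x̄)/τ₀ = (-0.8243·1.951144 − 1.928571·-0.8) / 0.022573 = -0.065471/0.022573 ≈ -2.9.

μ₀ = -2.9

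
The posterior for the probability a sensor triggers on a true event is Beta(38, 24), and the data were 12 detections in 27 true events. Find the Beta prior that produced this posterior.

Beta(26, 9)

Beta is conjugate to the binomial likelihood: posterior = Beta(α+s, β+f).
Subtract the data counts: 38−12=26, 24−15=9.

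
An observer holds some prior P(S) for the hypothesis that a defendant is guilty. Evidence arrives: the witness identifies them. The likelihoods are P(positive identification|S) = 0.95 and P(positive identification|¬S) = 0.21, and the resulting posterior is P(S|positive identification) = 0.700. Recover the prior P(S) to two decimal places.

P(S) = 0.34

In odds form, posterior odds = prior odds × likelihood ratio, so prior odds = posterior odds ÷ LR.
Posterior odds = 0.700/(1−0.700) = 2.3333. LR = 0.95/0.21 = 4.5238.
Prior odds = 2.3333/4.5238 = 0.5158, so P(S) = 0.5158/(1+0.5158) ≈ 0.34.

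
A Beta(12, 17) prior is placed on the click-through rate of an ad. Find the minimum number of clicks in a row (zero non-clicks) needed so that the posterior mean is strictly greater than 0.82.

After k clicks and 0 non-clicks the posterior is Beta(12+k, 17), with mean (12+k)/(12+17+k).
Set (12+k)/(29+k) > 0.82 and solve: k > (0.82·29 − 12)/(1 − 0.82) = 65.444.
The smallest integer exceeding 65.444 is 66, and checking k=66: (78)/(95) = 0.8211 > 0.82.

k = 66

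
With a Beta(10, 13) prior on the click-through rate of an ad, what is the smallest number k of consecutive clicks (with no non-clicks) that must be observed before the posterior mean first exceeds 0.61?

k = 11

After k clicks and 0 non-clicks the posterior is Beta(10+k, 13), with mean (10+k)/(10+13+k).
Set (10+k)/(23+k) > 0.61 and solve: k > (0.61·23 − 10)/(1 − 0.61) = 10.333.
The smallest integer exceeding 10.333 is 11, and checking k=11: (21)/(34) = 0.6176 > 0.61.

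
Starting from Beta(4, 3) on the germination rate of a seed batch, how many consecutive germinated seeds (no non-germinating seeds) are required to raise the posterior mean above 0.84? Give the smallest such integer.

k = 12

After k germinated seeds and 0 non-germinating seeds the posterior is Beta(4+k, 3), with mean (4+k)/(4+3+k).
Set (4+k)/(7+k) > 0.84 and solve: k > (0.84·7 − 4)/(1 − 0.84) = 11.750.
The smallest integer exceeding 11.750 is 12, and checking k=12: (16)/(19) = 0.8421 > 0.84.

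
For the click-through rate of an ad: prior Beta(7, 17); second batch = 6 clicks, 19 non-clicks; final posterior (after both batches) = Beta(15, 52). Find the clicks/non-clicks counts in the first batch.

Sequential conjugate updates are equivalent to a single update on the pooled data, so total successes = posterior α − prior α and total failures = posterior β − prior β.
Total across both batches: 15−7=8 clicks, 52−17=35 non-clicks.
Subtract the second batch: 8−6=2 clicks and 35−19=16 non-clicks.

2 clicks and 16 non-clicks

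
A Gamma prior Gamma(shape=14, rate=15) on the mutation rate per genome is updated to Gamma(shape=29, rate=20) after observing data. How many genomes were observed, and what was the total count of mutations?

A Gamma(α, β) prior (rate parametrization) on a Poisson rate with n observations summing to S gives posterior Gamma(α+S, β+n).
Matching: Σxᵢ = 29 − 14 = 15 and n = 20 − 15 = 5.

n = 5 genomes with total 15 mutations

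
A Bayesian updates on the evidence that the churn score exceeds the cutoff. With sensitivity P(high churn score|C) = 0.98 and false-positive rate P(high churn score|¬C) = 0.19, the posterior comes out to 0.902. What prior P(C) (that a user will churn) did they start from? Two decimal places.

In odds form, posterior odds = prior odds × likelihood ratio, so prior odds = posterior odds ÷ LR.
Posterior odds = 0.902/(1−0.902) = 9.2041. LR = 0.98/0.19 = 5.1579.
Prior odds = 9.2041/5.1579 = 1.7845, so P(C) = 1.7845/(1+1.7845) ≈ 0.64.

P(C) = 0.64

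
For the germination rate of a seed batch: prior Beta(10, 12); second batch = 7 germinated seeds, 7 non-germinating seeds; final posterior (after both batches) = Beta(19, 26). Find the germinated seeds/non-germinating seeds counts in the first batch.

2 germinated seeds and 7 non-germinating seeds

Because Beta–binomial updating is additive in the counts, the combined data contributed (α_post−α_prior, β_post−β_prior) successes and failures.
Total across both batches: 19−10=9 germinated seeds, 26−12=14 non-germinating seeds.
Subtract the second batch: 9−7=2 germinated seeds and 14−7=7 non-germinating seeds.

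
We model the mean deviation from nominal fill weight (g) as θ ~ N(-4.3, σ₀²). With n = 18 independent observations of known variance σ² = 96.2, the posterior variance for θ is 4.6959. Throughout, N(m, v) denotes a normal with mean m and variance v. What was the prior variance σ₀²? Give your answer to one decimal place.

σ₀² = 38.7

Posterior precision equals prior precision plus data precision: 1/σ_n² = 1/σ₀² + n/σ².
So 1/σ₀² = 1/4.6959 − 18/96.2 = 0.212952 − 0.187110 = 0.025842.
Hence σ₀² = 1/0.025842 ≈ 38.7.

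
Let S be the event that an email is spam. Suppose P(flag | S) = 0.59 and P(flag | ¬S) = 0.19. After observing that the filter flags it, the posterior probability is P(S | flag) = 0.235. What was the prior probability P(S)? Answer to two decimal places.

P(S) = 0.09

In odds form, posterior odds = prior odds × likelihood ratio, so prior odds = posterior odds ÷ LR.
Posterior odds = 0.235/(1−0.235) = 0.3072. LR = 0.59/0.19 = 3.1053.
Prior odds = 0.3072/3.1053 = 0.0989, so P(S) = 0.0989/(1+0.0989) ≈ 0.09.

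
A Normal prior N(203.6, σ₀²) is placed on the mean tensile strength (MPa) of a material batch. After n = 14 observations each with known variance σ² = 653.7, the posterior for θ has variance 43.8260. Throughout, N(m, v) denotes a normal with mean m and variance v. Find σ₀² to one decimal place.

σ₀² = 713.8

Posterior precision equals prior precision plus data precision: 1/σ_n² = 1/σ₀² + n/σ².
So 1/σ₀² = 1/43.8260 − 14/653.7 = 0.022818 − 0.021417 = 0.001401.
Hence σ₀² = 1/0.001401 ≈ 713.8.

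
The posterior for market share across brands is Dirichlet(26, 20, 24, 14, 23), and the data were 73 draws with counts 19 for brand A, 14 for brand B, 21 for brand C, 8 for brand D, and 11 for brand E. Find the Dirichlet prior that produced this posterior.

For a Dirichlet(α) prior with multinomial counts c, the posterior is Dirichlet(α + c) componentwise.
Subtract each count from the matching posterior parameter: 26−19=7, 20−14=6, 24−21=3, 14−8=6, 23−11=12.

Dirichlet(7, 6, 3, 6, 12)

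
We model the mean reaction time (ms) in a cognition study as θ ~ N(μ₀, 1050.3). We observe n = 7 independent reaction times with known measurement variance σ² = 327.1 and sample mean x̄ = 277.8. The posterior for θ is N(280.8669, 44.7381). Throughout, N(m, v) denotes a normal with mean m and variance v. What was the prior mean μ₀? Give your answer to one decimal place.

The posterior mean is a precision-weighted average: μ_n = (τ₀μ₀ + τ_data·x̄)/(τ₀+τ_data), with τ₀=1/σ₀² and τ_data=n/σ².
Here τ₀ = 1/1050.3 = 0.000952 and τ_data = 7/327.1 = 0.021400, so τ_n = 0.022352.
Rearranging for μ₀: μ₀ = (μ_n·τ_n − τ_data·x̄)/τ₀ = (280.8669·0.022352 − 0.021400·277.8) / 0.000952 = 0.333017/0.000952 ≈ 349.8.

μ₀ = 349.8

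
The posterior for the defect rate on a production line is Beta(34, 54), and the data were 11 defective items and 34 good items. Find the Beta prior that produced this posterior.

A Beta(α, β) prior with s successes and f failures in binomial data gives a Beta(α+s, β+f) posterior.
So α = 34 − 11 = 23 and β = 54 − 34 = 20.

Beta(23, 20)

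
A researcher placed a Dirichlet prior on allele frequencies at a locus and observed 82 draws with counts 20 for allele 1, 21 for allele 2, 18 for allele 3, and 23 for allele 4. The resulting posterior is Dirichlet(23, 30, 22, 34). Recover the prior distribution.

Dirichlet(3, 9, 4, 11)

For a Dirichlet(α) prior with multinomial counts c, the posterior is Dirichlet(α + c) componentwise.
Subtract each count from the matching posterior parameter: 23−20=3, 30−21=9, 22−18=4, 34−23=11.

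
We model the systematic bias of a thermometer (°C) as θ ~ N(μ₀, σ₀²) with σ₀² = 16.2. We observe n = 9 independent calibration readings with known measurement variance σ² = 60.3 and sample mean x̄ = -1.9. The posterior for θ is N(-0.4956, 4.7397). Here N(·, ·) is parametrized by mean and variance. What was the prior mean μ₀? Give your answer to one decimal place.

μ₀ = 2.9

With known observation variance, the Normal–Normal posterior has precision τ_n = τ₀ + n/σ² and mean μ_n = (τ₀μ₀ + (n/σ²)x̄)/τ_n.
Here τ₀ = 1/16.2 = 0.061728 and τ_data = 9/60.3 = 0.149254, so τ_n = 0.210982.
Rearranging for μ₀: μ₀ = (μ_n·τ_n − τ_data·x̄)/τ₀ = (-0.4956·0.210982 − 0.149254·-1.9) / 0.061728 = 0.179020/0.061728 ≈ 2.9.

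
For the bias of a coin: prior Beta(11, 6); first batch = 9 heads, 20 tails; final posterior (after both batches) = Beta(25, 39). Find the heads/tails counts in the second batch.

5 heads and 13 tails

Because Beta–binomial updating is additive in the counts, the combined data contributed (α_post−α_prior, β_post−β_prior) successes and failures.
Total across both batches: 25−11=14 heads, 39−6=33 tails.
Subtract the first batch: 14−9=5 heads and 33−20=13 tails.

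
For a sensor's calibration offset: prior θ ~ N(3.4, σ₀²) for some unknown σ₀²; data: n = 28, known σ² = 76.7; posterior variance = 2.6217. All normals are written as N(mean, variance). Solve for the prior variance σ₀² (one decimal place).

σ₀² = 61.1

Posterior precision equals prior precision plus data precision: 1/σ_n² = 1/σ₀² + n/σ².
So 1/σ₀² = 1/2.6217 − 28/76.7 = 0.381432 − 0.365059 = 0.016373.
Hence σ₀² = 1/0.016373 ≈ 61.1.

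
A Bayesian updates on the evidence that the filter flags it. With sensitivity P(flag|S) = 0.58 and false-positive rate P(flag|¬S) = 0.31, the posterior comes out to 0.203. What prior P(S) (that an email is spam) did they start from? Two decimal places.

P(S) = 0.12

In odds form, posterior odds = prior odds × likelihood ratio, so prior odds = posterior odds ÷ LR.
Posterior odds = 0.203/(1−0.203) = 0.2547. LR = 0.58/0.31 = 1.8710.
Prior odds = 0.2547/1.8710 = 0.1361, so P(S) = 0.1361/(1+0.1361) ≈ 0.12.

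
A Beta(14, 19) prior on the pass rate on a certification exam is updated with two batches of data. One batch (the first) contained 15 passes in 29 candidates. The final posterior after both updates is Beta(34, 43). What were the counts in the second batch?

5 passes and 10 failures

Because Beta–binomial updating is additive in the counts, the combined data contributed (α_post−α_prior, β_post−β_prior) successes and failures.
Total across both batches: 34−14=20 passes, 43−19=24 failures.
Subtract the first batch: 20−15=5 passes and 24−14=10 failures.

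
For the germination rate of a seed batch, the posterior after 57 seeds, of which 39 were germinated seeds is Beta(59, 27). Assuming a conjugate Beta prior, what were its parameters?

Under Beta–binomial conjugacy the posterior parameters are (α+s, β+f).
So α = 59 − 39 = 20 and β = 27 − 18 = 9.

Beta(20, 9)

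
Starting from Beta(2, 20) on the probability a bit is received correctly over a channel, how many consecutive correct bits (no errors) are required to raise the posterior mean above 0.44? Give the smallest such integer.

After k correct bits and 0 errors the posterior is Beta(2+k, 20), with mean (2+k)/(2+20+k).
Set (2+k)/(22+k) > 0.44 and solve: k > (0.44·22 − 2)/(1 − 0.44) = 13.714.
The smallest integer exceeding 13.714 is 14, and checking k=14: (16)/(36) = 0.4444 > 0.44.

k = 14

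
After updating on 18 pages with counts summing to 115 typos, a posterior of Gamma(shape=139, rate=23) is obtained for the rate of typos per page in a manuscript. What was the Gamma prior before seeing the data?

Gamma–Poisson conjugacy: posterior shape = α + Σxᵢ, posterior rate = β + n.
So α = 139 − 115 = 24 and β = 23 − 18 = 5.

Gamma(shape=24, rate=5)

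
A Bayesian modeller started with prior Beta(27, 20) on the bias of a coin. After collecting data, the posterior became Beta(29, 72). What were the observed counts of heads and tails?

A Beta(α, β) prior with s successes and f failures in binomial data gives a Beta(α+s, β+f) posterior.
So s = 29 − 27 = 2 and f = 72 − 20 = 52.

2 heads and 52 tails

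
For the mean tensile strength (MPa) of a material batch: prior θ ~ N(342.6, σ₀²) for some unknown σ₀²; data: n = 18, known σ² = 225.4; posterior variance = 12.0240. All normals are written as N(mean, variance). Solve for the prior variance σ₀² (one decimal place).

For the Normal–Normal model with known σ², precisions add: τ_n = τ₀ + n/σ².
So 1/σ₀² = 1/12.0240 − 18/225.4 = 0.083167 − 0.079858 = 0.003309.
Hence σ₀² = 1/0.003309 ≈ 302.2.

σ₀² = 302.2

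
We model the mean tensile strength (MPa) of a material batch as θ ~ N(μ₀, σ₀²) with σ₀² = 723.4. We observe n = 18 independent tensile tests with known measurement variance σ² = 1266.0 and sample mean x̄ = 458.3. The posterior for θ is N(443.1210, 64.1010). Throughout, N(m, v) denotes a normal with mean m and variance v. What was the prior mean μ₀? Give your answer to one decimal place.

With known observation variance, the Normal–Normal posterior has precision τ_n = τ₀ + n/σ² and mean μ_n = (τ₀μ₀ + (n/σ²)x̄)/τ_n.
Here τ₀ = 1/723.4 = 0.001382 and τ_data = 18/1266.0 = 0.014218, so τ_n = 0.015600.
Rearranging for μ₀: μ₀ = (μ_n·τ_n − τ_data·x̄)/τ₀ = (443.1210·0.015600 − 0.014218·458.3) / 0.001382 = 0.396578/0.001382 ≈ 287.0.

μ₀ = 287.0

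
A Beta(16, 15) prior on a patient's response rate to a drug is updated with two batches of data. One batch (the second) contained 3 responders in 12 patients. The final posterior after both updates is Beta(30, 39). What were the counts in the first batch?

Sequential conjugate updates are equivalent to a single update on the pooled data, so total successes = posterior α − prior α and total failures = posterior β − prior β.
Total across both batches: 30−16=14 responders, 39−15=24 non-responders.
Subtract the second batch: 14−3=11 responders and 24−9=15 non-responders.

11 responders and 15 non-responders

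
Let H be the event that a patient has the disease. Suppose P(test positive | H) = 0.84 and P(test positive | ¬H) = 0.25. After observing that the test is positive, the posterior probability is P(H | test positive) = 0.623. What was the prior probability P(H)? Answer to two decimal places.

P(H) = 0.33

In odds form, posterior odds = prior odds × likelihood ratio, so prior odds = posterior odds ÷ LR.
Posterior odds = 0.623/(1−0.623) = 1.6525. LR = 0.84/0.25 = 3.3600.
Prior odds = 1.6525/3.3600 = 0.4918, so P(H) = 0.4918/(1+0.4918) ≈ 0.33.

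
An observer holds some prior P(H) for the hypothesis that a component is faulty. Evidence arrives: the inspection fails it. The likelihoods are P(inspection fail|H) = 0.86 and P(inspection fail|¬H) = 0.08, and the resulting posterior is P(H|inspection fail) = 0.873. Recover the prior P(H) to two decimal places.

In odds form, posterior odds = prior odds × likelihood ratio, so prior odds = posterior odds ÷ LR.
Posterior odds = 0.873/(1−0.873) = 6.8740. LR = 0.86/0.08 = 10.7500.
Prior odds = 6.8740/10.7500 = 0.6394, so P(H) = 0.6394/(1+0.6394) ≈ 0.39.

P(H) = 0.39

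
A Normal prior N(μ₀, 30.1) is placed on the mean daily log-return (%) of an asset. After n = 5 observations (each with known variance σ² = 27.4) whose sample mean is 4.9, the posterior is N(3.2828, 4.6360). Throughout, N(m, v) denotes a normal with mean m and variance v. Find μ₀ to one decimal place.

μ₀ = -5.6

The posterior mean is a precision-weighted average: μ_n = (τ₀μ₀ + τ_data·x̄)/(τ₀+τ_data), with τ₀=1/σ₀² and τ_data=n/σ².
Here τ₀ = 1/30.1 = 0.033223 and τ_data = 5/27.4 = 0.182482, so τ_n = 0.215705.
Rearranging for μ₀: μ₀ = (μ_n·τ_n − τ_data·x̄)/τ₀ = (3.2828·0.215705 − 0.182482·4.9) / 0.033223 = -0.186045/0.033223 ≈ -5.6.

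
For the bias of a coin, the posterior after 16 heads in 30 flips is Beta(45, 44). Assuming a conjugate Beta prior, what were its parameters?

Beta(29, 30)

Under Beta–binomial conjugacy the posterior parameters are (a+s, b+f).
Subtract the data counts: 45−16=29, 44−14=30.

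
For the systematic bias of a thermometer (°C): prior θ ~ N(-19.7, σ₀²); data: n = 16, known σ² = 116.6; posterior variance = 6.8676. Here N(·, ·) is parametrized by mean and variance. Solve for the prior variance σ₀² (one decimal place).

For the Normal–Normal model with known σ², precisions add: τ_n = τ₀ + n/σ².
So 1/σ₀² = 1/6.8676 − 16/116.6 = 0.145611 − 0.137221 = 0.008390.
Hence σ₀² = 1/0.008390 ≈ 119.2.

σ₀² = 119.2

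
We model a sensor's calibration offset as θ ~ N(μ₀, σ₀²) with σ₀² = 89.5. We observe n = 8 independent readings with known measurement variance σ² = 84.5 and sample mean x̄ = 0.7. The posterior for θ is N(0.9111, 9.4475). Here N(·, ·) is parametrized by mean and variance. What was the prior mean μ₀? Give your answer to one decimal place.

With known observation variance, the Normal–Normal posterior has precision τ_n = τ₀ + n/σ² and mean μ_n = (τ₀μ₀ + (n/σ²)x̄)/τ_n.
Here τ₀ = 1/89.5 = 0.011173 and τ_data = 8/84.5 = 0.094675, so τ_n = 0.105848.
Rearranging for μ₀: μ₀ = (μ_n·τ_n − τ_data·x̄)/τ₀ = (0.9111·0.105848 − 0.094675·0.7) / 0.011173 = 0.030166/0.011173 ≈ 2.7.

μ₀ = 2.7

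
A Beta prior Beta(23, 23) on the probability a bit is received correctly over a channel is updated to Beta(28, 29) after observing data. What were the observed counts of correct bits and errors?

5 correct bits and 6 errors

Under Beta–binomial conjugacy the posterior parameters are (α+s, β+f).
So s = 28 − 23 = 5 and f = 29 − 23 = 6.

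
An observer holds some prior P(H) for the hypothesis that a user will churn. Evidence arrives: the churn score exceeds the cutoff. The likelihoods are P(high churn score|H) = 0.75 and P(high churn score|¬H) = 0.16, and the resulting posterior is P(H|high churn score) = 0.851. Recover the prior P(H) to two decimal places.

P(H) = 0.55

In odds form, posterior odds = prior odds × likelihood ratio, so prior odds = posterior odds ÷ LR.
Posterior odds = 0.851/(1−0.851) = 5.7114. LR = 0.75/0.16 = 4.6875.
Prior odds = 5.7114/4.6875 = 1.2184, so P(H) = 1.2184/(1+1.2184) ≈ 0.55.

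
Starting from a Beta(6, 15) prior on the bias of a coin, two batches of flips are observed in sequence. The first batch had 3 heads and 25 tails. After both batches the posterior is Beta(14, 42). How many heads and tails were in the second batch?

Sequential conjugate updates are equivalent to a single update on the pooled data, so total successes = posterior α − prior α and total failures = posterior β − prior β.
Total across both batches: 14−6=8 heads, 42−15=27 tails.
Subtract the first batch: 8−3=5 heads and 27−25=2 tails.

5 heads and 2 tails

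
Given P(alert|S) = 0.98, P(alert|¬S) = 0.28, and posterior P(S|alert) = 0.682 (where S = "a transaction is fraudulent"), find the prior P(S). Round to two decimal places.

In odds form, posterior odds = prior odds × likelihood ratio, so prior odds = posterior odds ÷ LR.
Posterior odds = 0.682/(1−0.682) = 2.1447. LR = 0.98/0.28 = 3.5000.
Prior odds = 2.1447/3.5000 = 0.6128, so P(S) = 0.6128/(1+0.6128) ≈ 0.38.

P(S) = 0.38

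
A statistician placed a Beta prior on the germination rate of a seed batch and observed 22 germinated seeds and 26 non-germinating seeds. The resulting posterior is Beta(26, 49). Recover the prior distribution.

A Beta(α, β) prior with s successes and f failures in binomial data gives a Beta(α+s, β+f) posterior.
So α = 26 − 22 = 4 and β = 49 − 26 = 23.

Beta(4, 23)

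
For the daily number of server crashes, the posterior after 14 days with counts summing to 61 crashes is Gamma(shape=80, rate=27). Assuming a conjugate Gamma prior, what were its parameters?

Gamma–Poisson conjugacy: posterior shape = α + Σxᵢ, posterior rate = β + n.
So α = 80 − 61 = 19 and β = 27 − 14 = 13.

Gamma(shape=19, rate=13)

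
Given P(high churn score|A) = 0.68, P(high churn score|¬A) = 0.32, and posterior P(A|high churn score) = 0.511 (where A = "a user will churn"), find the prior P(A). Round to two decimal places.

In odds form, posterior odds = prior odds × likelihood ratio, so prior odds = posterior odds ÷ LR.
Posterior odds = 0.511/(1−0.511) = 1.0450. LR = 0.68/0.32 = 2.1250.
Prior odds = 1.0450/2.1250 = 0.4918, so P(A) = 0.4918/(1+0.4918) ≈ 0.33.

P(A) = 0.33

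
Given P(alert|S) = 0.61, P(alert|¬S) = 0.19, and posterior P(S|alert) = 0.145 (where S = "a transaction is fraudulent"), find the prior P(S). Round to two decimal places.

P(S) = 0.05

In odds form, posterior odds = prior odds × likelihood ratio, so prior odds = posterior odds ÷ LR.
Posterior odds = 0.145/(1−0.145) = 0.1696. LR = 0.61/0.19 = 3.2105.
Prior odds = 0.1696/3.2105 = 0.0528, so P(S) = 0.0528/(1+0.0528) ≈ 0.05.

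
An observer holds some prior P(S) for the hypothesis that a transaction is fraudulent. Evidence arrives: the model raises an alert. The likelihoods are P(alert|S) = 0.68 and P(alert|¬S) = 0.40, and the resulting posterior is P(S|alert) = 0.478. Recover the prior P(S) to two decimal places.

P(S) = 0.35

Bayes' rule in odds form gives O(S|E) = O(S)·[P(E|S)/P(E|¬S)], hence O(S) = O(S|E)/LR.
Posterior odds = 0.478/(1−0.478) = 0.9157. LR = 0.68/0.40 = 1.7000.
Prior odds = 0.9157/1.7000 = 0.5386, so P(S) = 0.5386/(1+0.5386) ≈ 0.35.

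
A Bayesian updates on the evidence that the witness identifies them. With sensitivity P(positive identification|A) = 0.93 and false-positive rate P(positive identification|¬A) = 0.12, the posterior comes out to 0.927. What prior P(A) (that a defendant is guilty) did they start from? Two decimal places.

In odds form, posterior odds = prior odds × likelihood ratio, so prior odds = posterior odds ÷ LR.
Posterior odds = 0.927/(1−0.927) = 12.6986. LR = 0.93/0.12 = 7.7500.
Prior odds = 12.6986/7.7500 = 1.6385, so P(A) = 1.6385/(1+1.6385) ≈ 0.62.

P(A) = 0.62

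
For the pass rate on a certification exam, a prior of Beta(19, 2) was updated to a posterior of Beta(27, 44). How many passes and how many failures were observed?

Under Beta–binomial conjugacy the posterior parameters are (a+s, b+f).
Match parameters: s=27−19=8, f=44−2=42.

8 passes and 42 failures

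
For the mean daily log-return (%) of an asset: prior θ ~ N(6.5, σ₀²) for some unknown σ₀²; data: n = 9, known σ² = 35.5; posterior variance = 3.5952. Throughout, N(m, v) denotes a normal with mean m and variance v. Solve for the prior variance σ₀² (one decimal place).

Posterior precision equals prior precision plus data precision: 1/σ_n² = 1/σ₀² + n/σ².
So 1/σ₀² = 1/3.5952 − 9/35.5 = 0.278149 − 0.253521 = 0.024628.
Hence σ₀² = 1/0.024628 ≈ 40.6.

σ₀² = 40.6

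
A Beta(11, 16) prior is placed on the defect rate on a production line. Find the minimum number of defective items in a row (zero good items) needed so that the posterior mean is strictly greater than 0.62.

k = 16

After k defective items and 0 good items the posterior is Beta(11+k, 16), with mean (11+k)/(11+16+k).
Set (11+k)/(27+k) > 0.62 and solve: k > (0.62·27 − 11)/(1 − 0.62) = 15.105.
The smallest integer exceeding 15.105 is 16.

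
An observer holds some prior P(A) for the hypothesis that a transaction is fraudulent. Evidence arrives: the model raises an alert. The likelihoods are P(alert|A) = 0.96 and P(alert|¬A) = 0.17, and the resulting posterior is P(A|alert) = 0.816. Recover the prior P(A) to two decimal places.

P(A) = 0.44

Bayes' rule in odds form gives O(A|E) = O(A)·[P(E|A)/P(E|¬A)], hence O(A) = O(A|E)/LR.
Posterior odds = 0.816/(1−0.816) = 4.4348. LR = 0.96/0.17 = 5.6471.
Prior odds = 4.4348/5.6471 = 0.7853, so P(A) = 0.7853/(1+0.7853) ≈ 0.44.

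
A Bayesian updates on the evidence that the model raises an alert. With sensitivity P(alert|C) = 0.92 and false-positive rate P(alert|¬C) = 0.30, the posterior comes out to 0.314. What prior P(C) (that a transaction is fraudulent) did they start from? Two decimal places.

In odds form, posterior odds = prior odds × likelihood ratio, so prior odds = posterior odds ÷ LR.
Posterior odds = 0.314/(1−0.314) = 0.4577. LR = 0.92/0.30 = 3.0667.
Prior odds = 0.4577/3.0667 = 0.1492, so P(C) = 0.1492/(1+0.1492) ≈ 0.13.

P(C) = 0.13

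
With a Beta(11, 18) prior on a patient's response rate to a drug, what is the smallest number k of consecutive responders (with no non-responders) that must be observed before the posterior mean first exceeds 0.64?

After k responders and 0 non-responders the posterior is Beta(11+k, 18), with mean (11+k)/(11+18+k).
Set (11+k)/(29+k) > 0.64 and solve: k > (0.64·29 − 11)/(1 − 0.64) = 21.000.
The smallest integer exceeding 21.000 is 22, and checking k=22: (33)/(51) = 0.6471 > 0.64.

k = 22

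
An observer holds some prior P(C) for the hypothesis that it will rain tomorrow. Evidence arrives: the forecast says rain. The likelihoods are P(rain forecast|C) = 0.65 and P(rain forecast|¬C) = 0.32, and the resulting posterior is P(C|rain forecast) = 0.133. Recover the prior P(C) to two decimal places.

P(C) = 0.07

In odds form, posterior odds = prior odds × likelihood ratio, so prior odds = posterior odds ÷ LR.
Posterior odds = 0.133/(1−0.133) = 0.1534. LR = 0.65/0.32 = 2.0312.
Prior odds = 0.1534/2.0312 = 0.0755, so P(C) = 0.0755/(1+0.0755) ≈ 0.07.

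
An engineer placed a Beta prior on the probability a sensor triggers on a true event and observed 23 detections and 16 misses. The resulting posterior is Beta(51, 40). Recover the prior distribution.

Beta(28, 24)

Beta is conjugate to the binomial likelihood: posterior = Beta(α+s, β+f).
So α = 51 − 23 = 28 and β = 40 − 16 = 24.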